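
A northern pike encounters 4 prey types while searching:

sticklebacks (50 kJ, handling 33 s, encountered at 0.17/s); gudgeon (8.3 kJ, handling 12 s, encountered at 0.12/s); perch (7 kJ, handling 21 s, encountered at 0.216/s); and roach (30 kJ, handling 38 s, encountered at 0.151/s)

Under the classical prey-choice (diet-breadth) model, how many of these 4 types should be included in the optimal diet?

1

E/h in descending order: sticklebacks 1.52, roach 0.789, gudgeon 0.692, perch 0.333 kJ/s. The optimal diet is the largest prefix of this list for which every included type satisfies E_i/h_i > R on the types above it.
Rate on top 1: 1.286. roach: 0.789 < 1.286 → exclude; stop.
Optimal diet: sticklebacks — 1 of 4 types.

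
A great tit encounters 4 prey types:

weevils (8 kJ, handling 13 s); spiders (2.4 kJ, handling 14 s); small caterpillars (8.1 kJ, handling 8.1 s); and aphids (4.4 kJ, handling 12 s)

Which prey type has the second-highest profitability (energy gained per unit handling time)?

Profitability E/h (kJ/s): weevils = 8/13 = 0.615, spiders = 2.4/14 = 0.171, small caterpillars = 8.1/8.1 = 1, aphids = 4.4/12 = 0.367.
Ranked: small caterpillars > weevils > aphids > spiders.

weevils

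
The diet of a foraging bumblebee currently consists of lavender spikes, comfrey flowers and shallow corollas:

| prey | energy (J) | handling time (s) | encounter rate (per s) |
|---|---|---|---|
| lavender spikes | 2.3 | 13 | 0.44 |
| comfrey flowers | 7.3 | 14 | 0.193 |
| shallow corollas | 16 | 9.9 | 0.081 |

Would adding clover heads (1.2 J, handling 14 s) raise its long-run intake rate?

On lavender spikes, comfrey flowers and shallow corollas alone, R = ΣλE/(1+Σλh) = 3.717/10.22 = 0.3636 J/s.
Profitability of clover heads: 1.2/14 = 0.08571 J/s.
Since 0.08571 < R, time spent handling clover heads is better spent searching.

No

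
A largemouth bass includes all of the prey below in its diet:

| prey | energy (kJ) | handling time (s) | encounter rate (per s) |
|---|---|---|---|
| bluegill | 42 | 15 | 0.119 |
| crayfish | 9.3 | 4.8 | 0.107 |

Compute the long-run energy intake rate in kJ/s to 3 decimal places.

1.817 kJ/s

R = (0.119×42 + 0.107×9.3) / (1 + 0.119×15 + 0.107×4.8) = 5.993/3.299 = 1.817 kJ/s.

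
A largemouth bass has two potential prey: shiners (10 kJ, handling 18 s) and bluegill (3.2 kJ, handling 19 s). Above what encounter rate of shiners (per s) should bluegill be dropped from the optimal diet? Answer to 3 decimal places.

0.024 per s

Drop bluegill once their profitability E₂/h₂ falls below the rate achievable on shiners alone: E₂/h₂ = λE₁/(1 + λh₁).
Solve for λ: λE₁h₂ = E₂(1 + λh₁) → λ(E₁h₂ − E₂h₁) = E₂ → λ = E₂/(E₁h₂ − E₂h₁).
λ = 3.2/(10×19 − 3.2×18) = 3.2/132.4 = 0.02417 per s.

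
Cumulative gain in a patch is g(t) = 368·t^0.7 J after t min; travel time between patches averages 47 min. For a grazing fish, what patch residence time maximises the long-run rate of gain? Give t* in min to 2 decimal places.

109.67 min

Maximise g(t)/(T+t): set derivative to zero → g'(t)(T+t) = g(t).
g'(t) = 0.7·368·t^-0.3. Setting 0.7·368·t^-0.3 = 368·t^0.7/(47+t) gives 0.7(47+t) = t, so 0.30·t = 0.7×47.
t* = 0.7×47/0.30 = 109.7 min.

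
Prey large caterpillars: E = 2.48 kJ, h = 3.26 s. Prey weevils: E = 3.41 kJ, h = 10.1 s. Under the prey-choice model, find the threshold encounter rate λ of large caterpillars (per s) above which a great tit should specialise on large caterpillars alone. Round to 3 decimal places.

0.245 per s

The zero-one rule: include weevils iff E₂/h₂ > λE₁/(1+λh₁). Equality gives the switch point.
λE₁h₂ = E₂ + λE₂h₁ ⇒ λ = E₂/(E₁h₂ − E₂h₁) = 3.41/(25.05 − 11.12) = 0.2448 per s.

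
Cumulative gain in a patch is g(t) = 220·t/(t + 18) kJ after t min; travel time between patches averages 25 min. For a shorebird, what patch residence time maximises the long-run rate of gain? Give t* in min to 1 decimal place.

By the marginal value theorem, leave when the instantaneous gain rate g'(t) equals the habitat-wide average g(t)/(T + t).
g'(t) = 220·18/(t + 18)². Setting 220·18/(t+18)² = 220t/[(t+18)(25+t)] gives 18(25+t) = t(t+18), so t² = 18×25 = 450.
t* = √450 = 21.21 min.

21.2 min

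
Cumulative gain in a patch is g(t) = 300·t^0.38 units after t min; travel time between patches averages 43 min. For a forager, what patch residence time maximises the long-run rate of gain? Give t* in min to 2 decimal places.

26.35 min

Optimal t* satisfies g'(t*) = g(t*)/(T + t*).
g'(t) = 0.38·300·t^-0.62. Setting 0.38·300·t^-0.62 = 300·t^0.38/(43+t) gives 0.38(43+t) = t, so 0.62·t = 0.38×43.
t* = 0.38×43/0.62 = 26.35 min.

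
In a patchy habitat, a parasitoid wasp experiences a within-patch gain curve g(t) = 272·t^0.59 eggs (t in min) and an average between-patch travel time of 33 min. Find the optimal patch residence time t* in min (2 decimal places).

47.49 min

By the marginal value theorem, leave when the instantaneous gain rate g'(t) equals the habitat-wide average g(t)/(T + t).
g'(t) = 0.59·272·t^-0.41. Setting 0.59·272·t^-0.41 = 272·t^0.59/(33+t) gives 0.59(33+t) = t, so 0.41·t = 0.59×33.
t* = 0.59×33/0.41 = 47.49 min.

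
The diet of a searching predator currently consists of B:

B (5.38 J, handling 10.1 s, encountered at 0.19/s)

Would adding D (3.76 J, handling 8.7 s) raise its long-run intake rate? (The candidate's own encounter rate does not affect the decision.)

Yes

On B alone, R = ΣλE/(1+Σλh) = 1.022/2.919 = 0.3502 J/s.
Profitability of D: 3.76/8.7 = 0.4322 J/s.
Since 0.4322 > R, including D increases the long-run rate.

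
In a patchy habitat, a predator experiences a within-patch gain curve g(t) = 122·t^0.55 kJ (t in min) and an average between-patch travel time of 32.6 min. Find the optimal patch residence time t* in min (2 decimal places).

39.84 min

By the marginal value theorem, leave when the instantaneous gain rate g'(t) equals the habitat-wide average g(t)/(T + t).
g'(t) = 0.55·122·t^-0.45. Setting 0.55·122·t^-0.45 = 122·t^0.55/(32.6+t) gives 0.55(32.6+t) = t, so 0.45·t = 0.55×32.6.
t* = 0.55×32.6/0.45 = 39.84 min.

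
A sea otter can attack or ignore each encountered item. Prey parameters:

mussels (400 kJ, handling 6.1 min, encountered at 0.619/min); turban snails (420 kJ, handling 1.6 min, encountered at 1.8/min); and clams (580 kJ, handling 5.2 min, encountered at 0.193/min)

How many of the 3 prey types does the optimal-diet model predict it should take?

Profitabilities (E/h, kJ/min): turban snails 262, clams 112, mussels 65.6. Add prey in this order while the next type's profitability exceeds the intake rate on those already taken.
Rate on top 1: 194.8. clams: 112 < 194.8 → exclude; stop.
Optimal diet: turban snails — 1 of 3 types.

1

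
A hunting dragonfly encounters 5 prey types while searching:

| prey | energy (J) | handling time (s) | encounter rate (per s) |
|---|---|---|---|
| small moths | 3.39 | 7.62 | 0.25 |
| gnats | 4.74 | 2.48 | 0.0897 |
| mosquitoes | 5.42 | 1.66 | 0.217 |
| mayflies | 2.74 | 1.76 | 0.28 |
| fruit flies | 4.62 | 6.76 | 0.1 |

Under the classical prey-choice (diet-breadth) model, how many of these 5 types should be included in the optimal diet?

Profitabilities (E/h, J/s): mosquitoes 3.27, gnats 1.91, mayflies 1.56, fruit flies 0.683, small moths 0.445. Add prey in this order while the next type's profitability exceeds the intake rate on those already taken.
Rate on top 1: 0.8647. gnats: 1.91 > 0.8647 → include.
Rate on top 2: 1.012. mayflies: 1.56 > 1.012 → include.
Rate on top 3: 1.141. fruit flies: 0.683 < 1.141 → exclude; stop.
Optimal diet: mosquitoes, gnats, mayflies — 3 of 5 types.

3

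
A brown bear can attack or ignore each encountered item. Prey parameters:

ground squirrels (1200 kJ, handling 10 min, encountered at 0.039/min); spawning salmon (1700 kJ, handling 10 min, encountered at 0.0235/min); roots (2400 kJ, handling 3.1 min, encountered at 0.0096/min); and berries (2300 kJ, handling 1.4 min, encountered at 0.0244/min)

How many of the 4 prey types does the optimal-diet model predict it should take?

4

Profitabilities (E/h, kJ/min): berries 1.64e+03, roots 774, spawning salmon 170, ground squirrels 120. Add prey in this order while the next type's profitability exceeds the intake rate on those already taken.
Rate on top 1: 54.27. roots: 774 > 54.27 → include.
Rate on top 2: 74.4. spawning salmon: 170 > 74.4 → include.
Rate on top 3: 91.7. ground squirrels: 120 > 91.7 → include.
Optimal diet: berries, roots, spawning salmon, ground squirrels — 4 of 4 types.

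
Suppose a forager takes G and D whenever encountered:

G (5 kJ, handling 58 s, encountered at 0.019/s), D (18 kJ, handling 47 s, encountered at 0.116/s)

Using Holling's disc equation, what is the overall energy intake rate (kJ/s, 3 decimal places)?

R = (0.019×5 + 0.116×18) / (1 + 0.019×58 + 0.116×47) = 2.183/7.554 = 0.289 kJ/s.

0.289 kJ/s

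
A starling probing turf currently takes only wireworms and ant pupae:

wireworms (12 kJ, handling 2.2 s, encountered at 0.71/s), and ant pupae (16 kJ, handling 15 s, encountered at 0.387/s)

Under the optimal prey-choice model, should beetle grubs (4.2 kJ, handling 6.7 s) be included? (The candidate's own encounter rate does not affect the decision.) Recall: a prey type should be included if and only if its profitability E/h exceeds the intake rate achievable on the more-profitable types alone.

No

Intake rate on the current diet: R = (0.71×12 + 0.387×16) / (1 + 0.71×2.2 + 0.387×15) = 14.71/8.367 = 1.758 kJ/s.
beetle grubs: E/h = 4.2/6.7 = 0.6269 kJ/s.
0.6269 < 1.758, so adding beetle grubs would lower the average — exclude it.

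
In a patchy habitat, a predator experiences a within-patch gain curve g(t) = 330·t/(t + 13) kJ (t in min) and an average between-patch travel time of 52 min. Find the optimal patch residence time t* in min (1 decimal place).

26.0 min

Optimal t* satisfies g'(t*) = g(t*)/(T + t*).
g'(t) = 330·13/(t + 13)². Setting 330·13/(t+13)² = 330t/[(t+13)(52+t)] gives 13(52+t) = t(t+13), so t² = 13×52 = 676.
t* = √676 = 26 min.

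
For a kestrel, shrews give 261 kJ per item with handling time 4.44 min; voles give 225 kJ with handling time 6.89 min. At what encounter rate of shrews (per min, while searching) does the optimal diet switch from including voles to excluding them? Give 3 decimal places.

0.281 per min

Drop voles once their profitability E₂/h₂ falls below the rate achievable on shrews alone: E₂/h₂ = λE₁/(1 + λh₁).
Solve for λ: λE₁h₂ = E₂(1 + λh₁) → λ(E₁h₂ − E₂h₁) = E₂ → λ = E₂/(E₁h₂ − E₂h₁).
λ = 225/(261×6.89 − 225×4.44) = 225/799.3 = 0.2815 per min.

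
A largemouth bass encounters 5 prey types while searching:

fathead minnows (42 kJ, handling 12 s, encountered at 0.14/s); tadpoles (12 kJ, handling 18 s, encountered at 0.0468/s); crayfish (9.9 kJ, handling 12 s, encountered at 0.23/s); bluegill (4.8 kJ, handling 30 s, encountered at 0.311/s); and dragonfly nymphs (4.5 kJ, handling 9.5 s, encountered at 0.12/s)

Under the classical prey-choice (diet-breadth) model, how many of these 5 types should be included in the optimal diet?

Profitabilities (E/h, kJ/s): fathead minnows 3.5, crayfish 0.825, tadpoles 0.667, dragonfly nymphs 0.474, bluegill 0.16. Add prey in this order while the next type's profitability exceeds the intake rate on those already taken.
Rate on top 1: 2.194. crayfish: 0.825 < 2.194 → exclude; stop.
Optimal diet: fathead minnows — 1 of 5 types.

1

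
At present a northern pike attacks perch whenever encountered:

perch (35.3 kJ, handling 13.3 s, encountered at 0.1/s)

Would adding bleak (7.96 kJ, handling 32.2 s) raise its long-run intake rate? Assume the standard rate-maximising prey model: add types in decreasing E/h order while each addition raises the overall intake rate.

No

Intake rate on the current diet: R = (0.1×35.3) / (1 + 0.1×13.3) = 3.53/2.33 = 1.515 kJ/s.
Profitability of bleak: 7.96/32.2 = 0.2472 kJ/s.
Since 0.2472 < R, time spent handling bleak is better spent searching.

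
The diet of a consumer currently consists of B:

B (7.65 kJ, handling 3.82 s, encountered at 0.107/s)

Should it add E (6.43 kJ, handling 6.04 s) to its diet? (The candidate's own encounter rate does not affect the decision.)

Current rate: (0.107×7.65)/(1 + 0.107×3.82) = 0.5811 kJ/s.
E: E/h = 6.43/6.04 = 1.065 kJ/s.
1.065 > 0.5811, so adding E raises the average — include it.

Yes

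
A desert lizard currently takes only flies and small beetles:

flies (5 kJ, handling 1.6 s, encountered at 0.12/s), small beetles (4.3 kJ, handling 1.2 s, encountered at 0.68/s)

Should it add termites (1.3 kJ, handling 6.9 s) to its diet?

No

On flies and small beetles alone, R = ΣλE/(1+Σλh) = 3.524/2.008 = 1.755 kJ/s.
Profitability of termites: 1.3/6.9 = 0.1884 kJ/s.
Since 0.1884 < R, time spent handling termites is better spent searching.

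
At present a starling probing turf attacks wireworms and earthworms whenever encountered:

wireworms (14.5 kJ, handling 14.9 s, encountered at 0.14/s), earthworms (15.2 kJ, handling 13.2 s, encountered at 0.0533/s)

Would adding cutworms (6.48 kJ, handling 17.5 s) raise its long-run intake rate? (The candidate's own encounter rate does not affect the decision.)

No

Intake rate on the current diet: R = (0.14×14.5 + 0.0533×15.2) / (1 + 0.14×14.9 + 0.0533×13.2) = 2.84/3.79 = 0.7495 kJ/s.
Profitability of cutworms: 6.48/17.5 = 0.3703 kJ/s.
0.3703 < 0.7495, so adding cutworms would lower the average — exclude it.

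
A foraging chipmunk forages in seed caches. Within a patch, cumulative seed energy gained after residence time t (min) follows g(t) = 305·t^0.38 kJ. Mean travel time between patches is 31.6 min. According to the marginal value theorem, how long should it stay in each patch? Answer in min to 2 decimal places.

By the marginal value theorem, leave when the instantaneous gain rate g'(t) equals the habitat-wide average g(t)/(T + t).
g'(t) = 0.38·305·t^-0.62. Setting 0.38·305·t^-0.62 = 305·t^0.38/(31.6+t) gives 0.38(31.6+t) = t, so 0.62·t = 0.38×31.6.
t* = 0.38×31.6/0.62 = 19.37 min.

19.37 min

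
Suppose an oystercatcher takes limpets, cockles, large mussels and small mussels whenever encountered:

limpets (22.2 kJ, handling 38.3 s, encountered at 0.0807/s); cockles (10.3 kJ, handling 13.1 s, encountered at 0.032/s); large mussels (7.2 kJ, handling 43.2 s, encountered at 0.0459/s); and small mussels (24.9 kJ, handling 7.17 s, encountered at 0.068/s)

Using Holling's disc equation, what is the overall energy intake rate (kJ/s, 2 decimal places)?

R = (0.0807×22.2 + 0.032×10.3 + 0.0459×7.2 + 0.068×24.9) / (1 + 0.0807×38.3 + 0.032×13.1 + 0.0459×43.2 + 0.068×7.17) = 4.145/6.98 = 0.5938 kJ/s.

0.59 kJ/s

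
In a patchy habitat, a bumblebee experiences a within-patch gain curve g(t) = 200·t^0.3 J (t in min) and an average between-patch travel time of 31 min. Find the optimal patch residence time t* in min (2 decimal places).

13.29 min

By the marginal value theorem, leave when the instantaneous gain rate g'(t) equals the habitat-wide average g(t)/(T + t).
g'(t) = 0.3·200·t^-0.7. Setting 0.3·200·t^-0.7 = 200·t^0.3/(31+t) gives 0.3(31+t) = t, so 0.70·t = 0.3×31.
t* = 0.3×31/0.70 = 13.29 min.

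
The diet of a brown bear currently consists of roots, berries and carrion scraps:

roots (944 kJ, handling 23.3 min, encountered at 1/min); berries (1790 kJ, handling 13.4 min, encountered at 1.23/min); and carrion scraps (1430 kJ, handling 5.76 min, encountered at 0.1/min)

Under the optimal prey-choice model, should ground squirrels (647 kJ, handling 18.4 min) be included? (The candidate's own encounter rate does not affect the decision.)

No

Current rate: (1×944 + 1.23×1790 + 0.1×1430)/(1 + 1×23.3 + 1.23×13.4 + 0.1×5.76) = 79.52 kJ/min.
Profitability of ground squirrels: 647/18.4 = 35.16 kJ/min.
35.16 < 79.52, so adding ground squirrels would lower the average — exclude it.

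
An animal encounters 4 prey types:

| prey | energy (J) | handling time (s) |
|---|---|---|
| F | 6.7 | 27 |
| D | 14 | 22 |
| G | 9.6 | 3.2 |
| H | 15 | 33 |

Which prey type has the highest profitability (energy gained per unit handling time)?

G

Profitability E/h (J/s): F = 6.7/27 = 0.248, D = 14/22 = 0.636, G = 9.6/3.2 = 3, H = 15/33 = 0.455.
Ranked: G > D > H > F.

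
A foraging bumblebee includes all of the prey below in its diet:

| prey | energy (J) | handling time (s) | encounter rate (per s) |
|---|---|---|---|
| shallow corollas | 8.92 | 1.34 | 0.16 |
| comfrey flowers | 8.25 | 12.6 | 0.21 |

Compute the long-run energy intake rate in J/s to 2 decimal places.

0.82 J/s

R = (0.16×8.92 + 0.21×8.25) / (1 + 0.16×1.34 + 0.21×12.6) = 3.16/3.86 = 0.8185 J/s.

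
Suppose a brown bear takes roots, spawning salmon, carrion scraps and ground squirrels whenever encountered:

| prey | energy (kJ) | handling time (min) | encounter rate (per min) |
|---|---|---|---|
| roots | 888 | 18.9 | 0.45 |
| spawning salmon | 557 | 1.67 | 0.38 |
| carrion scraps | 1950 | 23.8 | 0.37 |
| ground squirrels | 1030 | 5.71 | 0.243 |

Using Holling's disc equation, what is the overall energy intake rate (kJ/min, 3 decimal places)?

R = (0.45×888 + 0.38×557 + 0.37×1950 + 0.243×1030) / (1 + 0.45×18.9 + 0.38×1.67 + 0.37×23.8 + 0.243×5.71) = 1583/20.33 = 77.86 kJ/min.

77.856 kJ/min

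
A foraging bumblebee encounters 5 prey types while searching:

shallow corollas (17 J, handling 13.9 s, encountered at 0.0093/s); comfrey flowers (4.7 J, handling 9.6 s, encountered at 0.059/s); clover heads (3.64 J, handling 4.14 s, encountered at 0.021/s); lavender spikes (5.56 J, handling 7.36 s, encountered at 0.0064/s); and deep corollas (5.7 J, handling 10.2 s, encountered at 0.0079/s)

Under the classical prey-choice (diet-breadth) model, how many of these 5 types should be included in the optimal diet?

Profitabilities (E/h, J/s): shallow corollas 1.22, clover heads 0.879, lavender spikes 0.755, deep corollas 0.559, comfrey flowers 0.49. Add prey in this order while the next type's profitability exceeds the intake rate on those already taken.
Rate on top 1: 0.14. clover heads: 0.879 > 0.14 → include.
Rate on top 2: 0.1928. lavender spikes: 0.755 > 0.1928 → include.
Rate on top 3: 0.2138. deep corollas: 0.559 > 0.2138 → include.
Rate on top 4: 0.2345. comfrey flowers: 0.49 > 0.2345 → include.
Optimal diet: shallow corollas, clover heads, lavender spikes, deep corollas, comfrey flowers — 5 of 5 types.

5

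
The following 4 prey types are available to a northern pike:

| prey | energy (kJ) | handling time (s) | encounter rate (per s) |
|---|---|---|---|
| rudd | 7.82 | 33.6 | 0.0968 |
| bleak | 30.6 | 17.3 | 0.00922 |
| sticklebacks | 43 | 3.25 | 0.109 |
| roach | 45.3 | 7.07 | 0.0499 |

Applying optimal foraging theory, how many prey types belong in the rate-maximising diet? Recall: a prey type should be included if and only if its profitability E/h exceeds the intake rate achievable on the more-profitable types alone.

2

Profitabilities (E/h, kJ/s): sticklebacks 13.2, roach 6.41, bleak 1.77, rudd 0.233. Add prey in this order while the next type's profitability exceeds the intake rate on those already taken.
Rate on top 1: 3.461. roach: 6.41 > 3.461 → include.
Rate on top 2: 4.07. bleak: 1.77 < 4.07 → exclude; stop.
Optimal diet: sticklebacks, roach — 2 of 4 types.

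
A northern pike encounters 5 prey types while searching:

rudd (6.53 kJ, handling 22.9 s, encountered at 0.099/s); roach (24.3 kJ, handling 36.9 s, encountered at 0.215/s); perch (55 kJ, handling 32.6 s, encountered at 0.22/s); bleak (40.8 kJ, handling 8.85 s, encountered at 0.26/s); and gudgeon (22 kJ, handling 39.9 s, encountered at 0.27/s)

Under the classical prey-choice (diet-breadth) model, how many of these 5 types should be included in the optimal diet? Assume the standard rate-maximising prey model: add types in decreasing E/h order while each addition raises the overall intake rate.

Profitabilities (E/h, kJ/s): bleak 4.61, perch 1.69, roach 0.659, gudgeon 0.551, rudd 0.285. Add prey in this order while the next type's profitability exceeds the intake rate on those already taken.
Rate on top 1: 3.214. perch: 1.69 < 3.214 → exclude; stop.
Optimal diet: bleak — 1 of 5 types.

1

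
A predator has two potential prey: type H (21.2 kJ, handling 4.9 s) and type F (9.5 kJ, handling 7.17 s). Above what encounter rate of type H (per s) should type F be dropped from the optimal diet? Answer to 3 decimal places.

At the threshold, the rate on type H alone equals the profitability of type F: λ·21.2/(1 + λ·4.9) = 9.5/7.17 = 1.325.
Rearranging, λ(21.2 − 1.325×4.9) = 1.325, so λ = 1.325/14.71 = 0.09009 per s.

0.090 per s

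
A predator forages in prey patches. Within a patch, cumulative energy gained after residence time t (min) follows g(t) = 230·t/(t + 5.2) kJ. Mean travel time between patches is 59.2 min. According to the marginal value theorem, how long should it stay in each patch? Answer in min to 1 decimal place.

Maximise g(t)/(T+t): set derivative to zero → g'(t)(T+t) = g(t).
g'(t) = 230·5.2/(t + 5.2)². Setting 230·5.2/(t+5.2)² = 230t/[(t+5.2)(59.2+t)] gives 5.2(59.2+t) = t(t+5.2), so t² = 5.2×59.2 = 307.8.
t* = √307.8 = 17.55 min.

17.5 min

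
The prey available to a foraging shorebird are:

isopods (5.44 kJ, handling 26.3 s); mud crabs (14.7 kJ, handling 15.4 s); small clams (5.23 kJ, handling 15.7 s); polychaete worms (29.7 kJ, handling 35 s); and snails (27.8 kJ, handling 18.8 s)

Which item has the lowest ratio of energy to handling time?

Profitability E/h (kJ/s): isopods = 5.44/26.3 = 0.207, mud crabs = 14.7/15.4 = 0.955, small clams = 5.23/15.7 = 0.333, polychaete worms = 29.7/35 = 0.849, snails = 27.8/18.8 = 1.48.
Ranked: snails > mud crabs > polychaete worms > small clams > isopods.

isopods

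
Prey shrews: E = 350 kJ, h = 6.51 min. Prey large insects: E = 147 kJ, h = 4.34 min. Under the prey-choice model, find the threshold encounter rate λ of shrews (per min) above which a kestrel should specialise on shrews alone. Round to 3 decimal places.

Drop large insects once their profitability E₂/h₂ falls below the rate achievable on shrews alone: E₂/h₂ = λE₁/(1 + λh₁).
Solve for λ: λE₁h₂ = E₂(1 + λh₁) → λ(E₁h₂ − E₂h₁) = E₂ → λ = E₂/(E₁h₂ − E₂h₁).
λ = 147/(350×4.34 − 147×6.51) = 147/562 = 0.2616 per min.

0.262 per min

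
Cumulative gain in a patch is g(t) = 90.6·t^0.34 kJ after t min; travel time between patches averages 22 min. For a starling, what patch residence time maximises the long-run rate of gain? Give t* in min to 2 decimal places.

11.33 min

Optimal t* satisfies g'(t*) = g(t*)/(T + t*).
g'(t) = 0.34·90.6·t^-0.66. Setting 0.34·90.6·t^-0.66 = 90.6·t^0.34/(22+t) gives 0.34(22+t) = t, so 0.66·t = 0.34×22.
t* = 0.34×22/0.66 = 11.33 min.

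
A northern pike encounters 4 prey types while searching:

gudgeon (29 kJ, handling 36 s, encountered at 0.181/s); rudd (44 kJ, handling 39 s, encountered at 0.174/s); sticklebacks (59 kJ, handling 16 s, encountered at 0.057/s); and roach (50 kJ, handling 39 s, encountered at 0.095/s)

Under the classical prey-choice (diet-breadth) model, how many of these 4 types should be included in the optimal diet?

1

Profitabilities (E/h, kJ/s): sticklebacks 3.69, roach 1.28, rudd 1.13, gudgeon 0.806. Add prey in this order while the next type's profitability exceeds the intake rate on those already taken.
Rate on top 1: 1.759. roach: 1.28 < 1.759 → exclude; stop.
Optimal diet: sticklebacks — 1 of 4 types.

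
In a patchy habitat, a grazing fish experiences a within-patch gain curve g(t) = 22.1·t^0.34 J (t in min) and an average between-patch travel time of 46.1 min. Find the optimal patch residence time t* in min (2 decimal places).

Maximise g(t)/(T+t): set derivative to zero → g'(t)(T+t) = g(t).
g'(t) = 0.34·22.1·t^-0.66. Setting 0.34·22.1·t^-0.66 = 22.1·t^0.34/(46.1+t) gives 0.34(46.1+t) = t, so 0.66·t = 0.34×46.1.
t* = 0.34×46.1/0.66 = 23.75 min.

23.75 min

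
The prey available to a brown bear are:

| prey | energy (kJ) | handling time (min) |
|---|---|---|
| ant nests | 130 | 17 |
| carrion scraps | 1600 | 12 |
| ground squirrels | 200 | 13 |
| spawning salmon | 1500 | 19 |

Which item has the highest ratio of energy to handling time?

carrion scraps

In descending order of E/h:
carrion scraps: 1600/12 = 133 kJ/min
spawning salmon: 1500/19 = 78.9 kJ/min
ground squirrels: 200/13 = 15.4 kJ/min
ant nests: 130/17 = 7.65 kJ/min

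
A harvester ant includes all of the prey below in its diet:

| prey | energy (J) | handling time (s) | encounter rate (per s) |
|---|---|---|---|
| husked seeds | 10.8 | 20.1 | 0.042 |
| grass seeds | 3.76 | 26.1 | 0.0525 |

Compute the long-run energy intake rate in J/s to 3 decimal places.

0.203 J/s

Energy encountered per unit search time: 0.042×10.8 + 0.0525×3.76 = 0.651 J/s.
Handling time per unit search time: 0.042×20.1 + 0.0525×26.1 = 2.214.
Rate = 0.651/(1 + 2.214) = 0.2025 J/s.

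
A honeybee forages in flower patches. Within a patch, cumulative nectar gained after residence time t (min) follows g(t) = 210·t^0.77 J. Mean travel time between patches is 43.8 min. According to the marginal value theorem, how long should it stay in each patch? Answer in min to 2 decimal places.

146.63 min

Optimal t* satisfies g'(t*) = g(t*)/(T + t*).
g'(t) = 0.77·210·t^-0.23. Setting 0.77·210·t^-0.23 = 210·t^0.77/(43.8+t) gives 0.77(43.8+t) = t, so 0.23·t = 0.77×43.8.
t* = 0.77×43.8/0.23 = 146.6 min.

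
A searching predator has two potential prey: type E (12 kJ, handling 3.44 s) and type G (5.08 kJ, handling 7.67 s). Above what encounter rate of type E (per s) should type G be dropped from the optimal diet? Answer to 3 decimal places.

0.068 per s

The zero-one rule: include type G iff E₂/h₂ > λE₁/(1+λh₁). Equality gives the switch point.
λE₁h₂ = E₂ + λE₂h₁ ⇒ λ = E₂/(E₁h₂ − E₂h₁) = 5.08/(92.04 − 17.48) = 0.06813 per s.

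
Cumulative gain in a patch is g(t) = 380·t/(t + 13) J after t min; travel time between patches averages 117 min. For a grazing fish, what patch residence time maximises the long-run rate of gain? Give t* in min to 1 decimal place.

Maximise g(t)/(T+t): set derivative to zero → g'(t)(T+t) = g(t).
g'(t) = 380·13/(t + 13)². Setting 380·13/(t+13)² = 380t/[(t+13)(117+t)] gives 13(117+t) = t(t+13), so t² = 13×117 = 1521.
t* = √1521 = 39 min.

39.0 min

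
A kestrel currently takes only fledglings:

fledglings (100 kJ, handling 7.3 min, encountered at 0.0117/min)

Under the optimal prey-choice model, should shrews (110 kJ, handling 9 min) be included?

On fledglings alone, R = ΣλE/(1+Σλh) = 1.17/1.085 = 1.078 kJ/min.
Profitability of shrews: 110/9 = 12.22 kJ/min.
Since 12.22 > R, including shrews increases the long-run rate.

Yes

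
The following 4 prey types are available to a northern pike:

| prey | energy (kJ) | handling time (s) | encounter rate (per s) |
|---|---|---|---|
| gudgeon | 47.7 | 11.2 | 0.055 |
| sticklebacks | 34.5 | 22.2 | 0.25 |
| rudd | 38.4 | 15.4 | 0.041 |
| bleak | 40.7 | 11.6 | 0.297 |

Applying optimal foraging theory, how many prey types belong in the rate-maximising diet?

2

E/h in descending order: gudgeon 4.26, bleak 3.51, rudd 2.49, sticklebacks 1.55 kJ/s. The optimal diet is the largest prefix of this list for which every included type satisfies E_i/h_i > R on the types above it.
Rate on top 1: 1.623. bleak: 3.51 > 1.623 → include.
Rate on top 2: 2.907. rudd: 2.49 < 2.907 → exclude; stop.
Optimal diet: gudgeon, bleak — 2 of 4 types.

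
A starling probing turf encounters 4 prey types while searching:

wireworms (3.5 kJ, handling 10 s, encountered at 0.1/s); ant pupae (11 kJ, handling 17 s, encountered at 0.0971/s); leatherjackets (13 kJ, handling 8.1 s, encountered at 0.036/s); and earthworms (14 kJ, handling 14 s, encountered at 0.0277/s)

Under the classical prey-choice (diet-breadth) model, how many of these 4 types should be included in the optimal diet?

3

Rank by E/h (kJ/s): leatherjackets 1.6, earthworms 1, ant pupae 0.647, wireworms 0.35. Include each in turn until the next type's E/h falls below the running intake rate.
Rate on top 1: 0.3623. earthworms: 1 > 0.3623 → include.
Rate on top 2: 0.5096. ant pupae: 0.647 > 0.5096 → include.
Rate on top 3: 0.5777. wireworms: 0.35 < 0.5777 → exclude; stop.
Optimal diet: leatherjackets, earthworms, ant pupae — 3 of 4 types.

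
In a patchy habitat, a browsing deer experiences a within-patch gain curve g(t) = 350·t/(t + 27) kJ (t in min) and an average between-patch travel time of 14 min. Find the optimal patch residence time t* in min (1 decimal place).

19.4 min

Maximise g(t)/(T+t): set derivative to zero → g'(t)(T+t) = g(t).
g'(t) = 350·27/(t + 27)². Setting 350·27/(t+27)² = 350t/[(t+27)(14+t)] gives 27(14+t) = t(t+27), so t² = 27×14 = 378.
t* = √378 = 19.44 min.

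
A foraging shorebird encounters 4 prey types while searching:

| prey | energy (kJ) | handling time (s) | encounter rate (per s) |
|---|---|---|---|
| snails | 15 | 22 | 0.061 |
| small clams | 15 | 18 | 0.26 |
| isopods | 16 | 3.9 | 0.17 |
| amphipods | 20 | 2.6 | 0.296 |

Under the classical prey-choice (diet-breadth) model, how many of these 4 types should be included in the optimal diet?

2

Profitabilities (E/h, kJ/s): amphipods 7.69, isopods 4.1, small clams 0.833, snails 0.682. Add prey in this order while the next type's profitability exceeds the intake rate on those already taken.
Rate on top 1: 3.345. isopods: 4.1 > 3.345 → include.
Rate on top 2: 3.552. small clams: 0.833 < 3.552 → exclude; stop.
Optimal diet: amphipods, isopods — 2 of 4 types.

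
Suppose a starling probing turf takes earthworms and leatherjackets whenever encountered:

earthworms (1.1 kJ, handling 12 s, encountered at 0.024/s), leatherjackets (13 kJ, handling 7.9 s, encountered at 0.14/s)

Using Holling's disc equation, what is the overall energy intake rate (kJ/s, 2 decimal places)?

0.77 kJ/s

Energy encountered per unit search time: 0.024×1.1 + 0.14×13 = 1.846 kJ/s.
Handling time per unit search time: 0.024×12 + 0.14×7.9 = 1.394.
Rate = 1.846/(1 + 1.394) = 0.7713 kJ/s.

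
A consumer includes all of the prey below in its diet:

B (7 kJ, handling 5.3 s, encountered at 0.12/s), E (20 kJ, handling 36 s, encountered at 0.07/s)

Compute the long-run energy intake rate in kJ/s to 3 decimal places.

R = (0.12×7 + 0.07×20) / (1 + 0.12×5.3 + 0.07×36) = 2.24/4.156 = 0.539 kJ/s.

0.539 kJ/s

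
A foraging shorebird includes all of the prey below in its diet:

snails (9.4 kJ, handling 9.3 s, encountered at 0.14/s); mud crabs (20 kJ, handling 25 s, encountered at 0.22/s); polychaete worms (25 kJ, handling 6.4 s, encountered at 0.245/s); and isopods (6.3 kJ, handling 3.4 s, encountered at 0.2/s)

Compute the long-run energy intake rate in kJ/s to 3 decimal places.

1.304 kJ/s

R = Σλ_iE_i / (1 + Σλ_ih_i)
Numerator: 0.14×9.4 + 0.22×20 + 0.245×25 + 0.2×6.3 = 13.1
Denominator: 1 + 0.14×9.3 + 0.22×25 + 0.245×6.4 + 0.2×3.4 = 10.05
R = 13.1/10.05 = 1.304 kJ/s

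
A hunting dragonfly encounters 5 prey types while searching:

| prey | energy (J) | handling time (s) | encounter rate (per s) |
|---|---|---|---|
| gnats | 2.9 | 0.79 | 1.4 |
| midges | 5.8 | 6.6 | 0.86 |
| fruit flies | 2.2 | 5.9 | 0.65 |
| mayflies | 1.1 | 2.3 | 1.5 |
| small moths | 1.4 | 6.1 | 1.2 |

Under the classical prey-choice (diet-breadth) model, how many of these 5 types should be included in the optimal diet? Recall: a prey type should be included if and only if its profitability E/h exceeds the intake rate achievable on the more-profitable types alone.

1

Rank by E/h (J/s): gnats 3.67, midges 0.879, mayflies 0.478, fruit flies 0.373, small moths 0.23. Include each in turn until the next type's E/h falls below the running intake rate.
Rate on top 1: 1.928. midges: 0.879 < 1.928 → exclude; stop.
Optimal diet: gnats — 1 of 5 types.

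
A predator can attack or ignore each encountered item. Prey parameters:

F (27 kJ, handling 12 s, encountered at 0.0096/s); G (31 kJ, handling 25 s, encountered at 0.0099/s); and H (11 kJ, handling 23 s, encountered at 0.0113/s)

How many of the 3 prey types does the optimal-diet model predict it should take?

3

Profitabilities (E/h, kJ/s): F 2.25, G 1.24, H 0.478. Add prey in this order while the next type's profitability exceeds the intake rate on those already taken.
Rate on top 1: 0.2324. G: 1.24 > 0.2324 → include.
Rate on top 2: 0.4154. H: 0.478 > 0.4154 → include.
Optimal diet: F, G, H — 3 of 3 types.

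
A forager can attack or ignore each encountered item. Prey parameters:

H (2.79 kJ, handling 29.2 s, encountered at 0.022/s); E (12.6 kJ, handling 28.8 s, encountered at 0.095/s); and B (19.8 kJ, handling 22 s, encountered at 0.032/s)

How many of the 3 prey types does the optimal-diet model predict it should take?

E/h in descending order: B 0.9, E 0.438, H 0.0955 kJ/s. The optimal diet is the largest prefix of this list for which every included type satisfies E_i/h_i > R on the types above it.
Rate on top 1: 0.3718. E: 0.438 > 0.3718 → include.
Rate on top 2: 0.4123. H: 0.0955 < 0.4123 → exclude; stop.
Optimal diet: B, E — 2 of 3 types.

2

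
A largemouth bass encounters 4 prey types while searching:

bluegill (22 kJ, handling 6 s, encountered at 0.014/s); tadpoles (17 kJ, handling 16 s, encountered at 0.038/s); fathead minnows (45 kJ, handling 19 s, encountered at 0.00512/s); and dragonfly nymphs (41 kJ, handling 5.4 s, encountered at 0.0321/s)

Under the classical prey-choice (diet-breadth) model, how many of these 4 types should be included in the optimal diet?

E/h in descending order: dragonfly nymphs 7.59, bluegill 3.67, fathead minnows 2.37, tadpoles 1.06 kJ/s. The optimal diet is the largest prefix of this list for which every included type satisfies E_i/h_i > R on the types above it.
Rate on top 1: 1.122. bluegill: 3.67 > 1.122 → include.
Rate on top 2: 1.292. fathead minnows: 2.37 > 1.292 → include.
Rate on top 3: 1.369. tadpoles: 1.06 < 1.369 → exclude; stop.
Optimal diet: dragonfly nymphs, bluegill, fathead minnows — 3 of 4 types.

3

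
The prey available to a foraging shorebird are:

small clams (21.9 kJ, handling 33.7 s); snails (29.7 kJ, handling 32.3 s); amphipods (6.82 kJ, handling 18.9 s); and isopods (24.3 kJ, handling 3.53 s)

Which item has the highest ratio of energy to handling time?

In descending order of E/h:
isopods: 24.3/3.53 = 6.88 kJ/s
snails: 29.7/32.3 = 0.92 kJ/s
small clams: 21.9/33.7 = 0.65 kJ/s
amphipods: 6.82/18.9 = 0.361 kJ/s

isopods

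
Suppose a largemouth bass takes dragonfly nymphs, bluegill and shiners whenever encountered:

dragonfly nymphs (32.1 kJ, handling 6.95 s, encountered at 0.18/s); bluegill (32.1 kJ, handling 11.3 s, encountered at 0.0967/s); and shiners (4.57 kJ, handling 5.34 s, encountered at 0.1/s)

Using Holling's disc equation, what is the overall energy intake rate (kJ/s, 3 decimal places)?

2.408 kJ/s

Energy encountered per unit search time: 0.18×32.1 + 0.0967×32.1 + 0.1×4.57 = 9.339 kJ/s.
Handling time per unit search time: 0.18×6.95 + 0.0967×11.3 + 0.1×5.34 = 2.878.
Rate = 9.339/(1 + 2.878) = 2.408 kJ/s.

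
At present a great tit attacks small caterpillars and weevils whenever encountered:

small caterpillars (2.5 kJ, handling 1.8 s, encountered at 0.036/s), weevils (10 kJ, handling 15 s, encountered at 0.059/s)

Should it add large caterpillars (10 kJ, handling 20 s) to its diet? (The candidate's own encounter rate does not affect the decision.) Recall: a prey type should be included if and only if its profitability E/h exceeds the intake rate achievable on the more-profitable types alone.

Yes

On small caterpillars and weevils alone, R = ΣλE/(1+Σλh) = 0.68/1.95 = 0.3488 kJ/s.
Profitability of large caterpillars: 10/20 = 0.5 kJ/s.
Since 0.5 > R, including large caterpillars increases the long-run rate.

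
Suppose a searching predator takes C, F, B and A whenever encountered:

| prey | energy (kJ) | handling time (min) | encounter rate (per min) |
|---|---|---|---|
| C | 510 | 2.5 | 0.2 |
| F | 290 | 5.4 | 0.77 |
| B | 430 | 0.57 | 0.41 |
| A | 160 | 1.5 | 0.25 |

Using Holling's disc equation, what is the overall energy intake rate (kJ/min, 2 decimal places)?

R = Σλ_iE_i / (1 + Σλ_ih_i)
Numerator: 0.2×510 + 0.77×290 + 0.41×430 + 0.25×160 = 541.6
Denominator: 1 + 0.2×2.5 + 0.77×5.4 + 0.41×0.57 + 0.25×1.5 = 6.267
R = 541.6/6.267 = 86.43 kJ/min

86.43 kJ/min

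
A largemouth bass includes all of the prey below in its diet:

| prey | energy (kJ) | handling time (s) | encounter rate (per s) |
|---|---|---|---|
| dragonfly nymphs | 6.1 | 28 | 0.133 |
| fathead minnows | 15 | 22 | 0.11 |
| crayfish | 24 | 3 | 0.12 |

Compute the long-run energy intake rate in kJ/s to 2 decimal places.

R = Σλ_iE_i / (1 + Σλ_ih_i)
Numerator: 0.133×6.1 + 0.11×15 + 0.12×24 = 5.341
Denominator: 1 + 0.133×28 + 0.11×22 + 0.12×3 = 7.504
R = 5.341/7.504 = 0.7118 kJ/s

0.71 kJ/s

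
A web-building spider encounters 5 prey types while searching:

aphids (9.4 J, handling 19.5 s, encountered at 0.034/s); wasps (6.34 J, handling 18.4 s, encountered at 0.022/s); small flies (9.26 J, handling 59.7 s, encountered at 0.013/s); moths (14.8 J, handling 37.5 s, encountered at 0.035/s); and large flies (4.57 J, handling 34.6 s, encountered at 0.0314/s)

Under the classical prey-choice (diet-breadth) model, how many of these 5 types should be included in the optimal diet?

3

Profitabilities (E/h, J/s): aphids 0.482, moths 0.395, wasps 0.345, small flies 0.155, large flies 0.132. Add prey in this order while the next type's profitability exceeds the intake rate on those already taken.
Rate on top 1: 0.1922. moths: 0.395 > 0.1922 → include.
Rate on top 2: 0.2815. wasps: 0.345 > 0.2815 → include.
Rate on top 3: 0.2891. small flies: 0.155 < 0.2891 → exclude; stop.
Optimal diet: aphids, moths, wasps — 3 of 5 types.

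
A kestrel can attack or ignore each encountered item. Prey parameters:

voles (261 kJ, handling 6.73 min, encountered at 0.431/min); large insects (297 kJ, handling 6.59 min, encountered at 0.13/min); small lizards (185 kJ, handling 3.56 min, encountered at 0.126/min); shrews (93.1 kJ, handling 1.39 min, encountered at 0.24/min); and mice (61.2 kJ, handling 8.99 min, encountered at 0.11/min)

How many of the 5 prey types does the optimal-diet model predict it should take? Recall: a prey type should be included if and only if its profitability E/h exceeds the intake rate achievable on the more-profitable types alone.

4

Profitabilities (E/h, kJ/min): shrews 67, small lizards 52, large insects 45.1, voles 38.8, mice 6.81. Add prey in this order while the next type's profitability exceeds the intake rate on those already taken.
Rate on top 1: 16.75. small lizards: 52 > 16.75 → include.
Rate on top 2: 25.62. large insects: 45.1 > 25.62 → include.
Rate on top 3: 31.93. voles: 38.8 > 31.93 → include.
Rate on top 4: 35.52. mice: 6.81 < 35.52 → exclude; stop.
Optimal diet: shrews, small lizards, large insects, voles — 4 of 5 types.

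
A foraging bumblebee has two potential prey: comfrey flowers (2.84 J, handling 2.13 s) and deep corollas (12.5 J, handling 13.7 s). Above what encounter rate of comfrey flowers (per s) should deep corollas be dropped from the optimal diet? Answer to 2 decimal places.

The zero-one rule: include deep corollas iff E₂/h₂ > λE₁/(1+λh₁). Equality gives the switch point.
λE₁h₂ = E₂ + λE₂h₁ ⇒ λ = E₂/(E₁h₂ − E₂h₁) = 12.5/(38.91 − 26.62) = 1.018 per s.

1.02 per s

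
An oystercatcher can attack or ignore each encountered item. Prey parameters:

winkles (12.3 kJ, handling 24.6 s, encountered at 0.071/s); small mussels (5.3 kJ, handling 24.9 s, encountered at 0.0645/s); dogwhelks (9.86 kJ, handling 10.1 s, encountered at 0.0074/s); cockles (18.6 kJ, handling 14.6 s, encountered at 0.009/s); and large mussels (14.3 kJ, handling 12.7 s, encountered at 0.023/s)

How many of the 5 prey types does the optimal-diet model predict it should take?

E/h in descending order: cockles 1.27, large mussels 1.13, dogwhelks 0.976, winkles 0.5, small mussels 0.213 kJ/s. The optimal diet is the largest prefix of this list for which every included type satisfies E_i/h_i > R on the types above it.
Rate on top 1: 0.148. large mussels: 1.13 > 0.148 → include.
Rate on top 2: 0.3486. dogwhelks: 0.976 > 0.3486 → include.
Rate on top 3: 0.38. winkles: 0.5 > 0.38 → include.
Rate on top 4: 0.4446. small mussels: 0.213 < 0.4446 → exclude; stop.
Optimal diet: cockles, large mussels, dogwhelks, winkles — 4 of 5 types.

4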